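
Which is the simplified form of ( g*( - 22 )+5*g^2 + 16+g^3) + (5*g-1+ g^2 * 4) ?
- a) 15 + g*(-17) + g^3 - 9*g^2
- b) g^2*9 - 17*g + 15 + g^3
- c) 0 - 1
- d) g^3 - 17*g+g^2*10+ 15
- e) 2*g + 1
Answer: b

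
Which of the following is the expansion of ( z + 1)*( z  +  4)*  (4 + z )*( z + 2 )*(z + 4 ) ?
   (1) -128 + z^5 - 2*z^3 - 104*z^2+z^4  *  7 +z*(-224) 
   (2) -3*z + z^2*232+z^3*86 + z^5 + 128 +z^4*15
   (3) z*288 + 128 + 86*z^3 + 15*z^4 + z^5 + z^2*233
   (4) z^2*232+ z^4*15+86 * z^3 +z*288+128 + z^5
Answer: 4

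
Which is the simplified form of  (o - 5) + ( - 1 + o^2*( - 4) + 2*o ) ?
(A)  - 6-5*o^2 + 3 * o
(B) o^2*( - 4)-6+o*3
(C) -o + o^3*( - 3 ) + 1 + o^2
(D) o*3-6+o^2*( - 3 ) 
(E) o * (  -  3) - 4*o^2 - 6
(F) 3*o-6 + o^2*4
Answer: B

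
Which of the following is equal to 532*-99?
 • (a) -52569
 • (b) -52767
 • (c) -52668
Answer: c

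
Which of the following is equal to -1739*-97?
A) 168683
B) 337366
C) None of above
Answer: A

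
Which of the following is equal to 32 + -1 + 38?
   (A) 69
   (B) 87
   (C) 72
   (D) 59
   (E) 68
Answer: A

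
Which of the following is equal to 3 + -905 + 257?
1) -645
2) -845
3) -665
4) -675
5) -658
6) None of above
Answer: 1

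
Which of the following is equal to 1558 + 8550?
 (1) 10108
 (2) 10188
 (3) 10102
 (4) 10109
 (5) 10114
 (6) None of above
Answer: 1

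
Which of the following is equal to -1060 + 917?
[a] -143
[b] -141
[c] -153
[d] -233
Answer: a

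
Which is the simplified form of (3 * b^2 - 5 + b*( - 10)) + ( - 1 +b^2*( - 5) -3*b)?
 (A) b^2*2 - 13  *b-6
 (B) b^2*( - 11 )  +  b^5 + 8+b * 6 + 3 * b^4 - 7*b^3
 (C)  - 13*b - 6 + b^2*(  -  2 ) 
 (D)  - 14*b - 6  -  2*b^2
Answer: C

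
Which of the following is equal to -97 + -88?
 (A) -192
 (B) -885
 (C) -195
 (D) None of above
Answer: D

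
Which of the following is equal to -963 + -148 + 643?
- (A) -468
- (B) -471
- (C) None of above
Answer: A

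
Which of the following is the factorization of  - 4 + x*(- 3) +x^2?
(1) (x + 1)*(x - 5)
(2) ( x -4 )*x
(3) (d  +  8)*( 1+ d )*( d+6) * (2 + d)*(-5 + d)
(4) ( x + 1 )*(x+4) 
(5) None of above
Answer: 5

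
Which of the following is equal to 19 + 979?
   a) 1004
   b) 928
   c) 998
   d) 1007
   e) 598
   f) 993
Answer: c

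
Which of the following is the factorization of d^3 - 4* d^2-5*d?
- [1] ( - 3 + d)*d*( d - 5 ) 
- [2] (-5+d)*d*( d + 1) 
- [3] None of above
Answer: 2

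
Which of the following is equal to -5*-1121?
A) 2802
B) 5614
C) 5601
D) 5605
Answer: D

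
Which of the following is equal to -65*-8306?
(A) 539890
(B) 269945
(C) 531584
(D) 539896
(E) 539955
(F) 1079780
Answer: A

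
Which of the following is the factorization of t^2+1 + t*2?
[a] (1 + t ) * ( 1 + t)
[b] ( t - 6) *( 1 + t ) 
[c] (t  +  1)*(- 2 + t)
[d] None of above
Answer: a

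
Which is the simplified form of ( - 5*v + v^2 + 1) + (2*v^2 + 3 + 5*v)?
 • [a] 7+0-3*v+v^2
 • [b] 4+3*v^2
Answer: b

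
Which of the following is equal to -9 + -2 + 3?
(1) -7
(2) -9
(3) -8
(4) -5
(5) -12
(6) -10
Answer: 3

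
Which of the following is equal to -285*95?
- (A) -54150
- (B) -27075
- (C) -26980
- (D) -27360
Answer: B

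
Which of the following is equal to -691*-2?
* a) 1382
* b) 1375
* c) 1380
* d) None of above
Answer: a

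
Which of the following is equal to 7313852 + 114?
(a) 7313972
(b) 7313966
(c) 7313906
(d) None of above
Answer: b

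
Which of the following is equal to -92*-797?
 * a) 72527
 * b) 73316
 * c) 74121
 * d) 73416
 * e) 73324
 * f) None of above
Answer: e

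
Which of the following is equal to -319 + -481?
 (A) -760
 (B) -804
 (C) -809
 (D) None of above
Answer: D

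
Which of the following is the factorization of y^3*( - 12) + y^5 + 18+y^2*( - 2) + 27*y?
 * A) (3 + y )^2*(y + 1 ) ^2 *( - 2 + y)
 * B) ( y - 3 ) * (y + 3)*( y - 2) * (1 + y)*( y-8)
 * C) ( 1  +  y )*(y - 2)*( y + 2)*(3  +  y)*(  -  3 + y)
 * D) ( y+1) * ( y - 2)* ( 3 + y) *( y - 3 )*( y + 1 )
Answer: D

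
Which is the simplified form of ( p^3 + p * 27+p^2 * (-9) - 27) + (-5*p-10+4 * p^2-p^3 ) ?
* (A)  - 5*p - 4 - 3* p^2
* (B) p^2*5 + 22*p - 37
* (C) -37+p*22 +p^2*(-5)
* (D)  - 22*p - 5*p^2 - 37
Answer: C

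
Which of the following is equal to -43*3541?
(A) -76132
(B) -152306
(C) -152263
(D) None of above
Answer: C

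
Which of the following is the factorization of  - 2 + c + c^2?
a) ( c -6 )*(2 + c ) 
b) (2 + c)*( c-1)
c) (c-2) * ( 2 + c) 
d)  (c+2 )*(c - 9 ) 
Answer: b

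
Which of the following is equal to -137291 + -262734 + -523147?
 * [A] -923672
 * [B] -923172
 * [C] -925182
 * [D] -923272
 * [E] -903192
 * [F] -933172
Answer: B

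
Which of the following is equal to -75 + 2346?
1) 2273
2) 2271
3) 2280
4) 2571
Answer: 2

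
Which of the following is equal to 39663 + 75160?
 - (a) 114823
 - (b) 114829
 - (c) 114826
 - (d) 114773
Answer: a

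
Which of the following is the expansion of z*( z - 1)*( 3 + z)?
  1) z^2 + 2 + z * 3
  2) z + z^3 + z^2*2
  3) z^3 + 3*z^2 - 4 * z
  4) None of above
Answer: 4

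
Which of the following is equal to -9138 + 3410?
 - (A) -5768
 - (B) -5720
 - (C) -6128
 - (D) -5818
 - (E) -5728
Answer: E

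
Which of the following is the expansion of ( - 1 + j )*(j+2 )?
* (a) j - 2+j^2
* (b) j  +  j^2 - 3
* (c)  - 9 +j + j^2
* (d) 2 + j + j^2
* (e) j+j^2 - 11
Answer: a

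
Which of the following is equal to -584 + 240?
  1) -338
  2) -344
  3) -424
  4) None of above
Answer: 2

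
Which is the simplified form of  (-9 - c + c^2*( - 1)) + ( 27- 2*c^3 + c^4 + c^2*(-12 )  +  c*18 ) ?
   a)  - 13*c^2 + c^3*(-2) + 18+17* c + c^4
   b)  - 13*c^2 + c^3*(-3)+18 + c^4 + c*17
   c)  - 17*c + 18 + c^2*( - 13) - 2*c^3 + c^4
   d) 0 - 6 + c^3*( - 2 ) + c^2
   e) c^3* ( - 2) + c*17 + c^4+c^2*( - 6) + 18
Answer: a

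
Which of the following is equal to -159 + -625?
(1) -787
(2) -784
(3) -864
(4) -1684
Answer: 2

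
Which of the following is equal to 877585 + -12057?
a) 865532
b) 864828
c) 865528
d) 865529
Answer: c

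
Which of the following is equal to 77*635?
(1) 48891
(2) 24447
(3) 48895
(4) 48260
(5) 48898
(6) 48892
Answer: 3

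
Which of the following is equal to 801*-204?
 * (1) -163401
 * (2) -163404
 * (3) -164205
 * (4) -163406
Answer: 2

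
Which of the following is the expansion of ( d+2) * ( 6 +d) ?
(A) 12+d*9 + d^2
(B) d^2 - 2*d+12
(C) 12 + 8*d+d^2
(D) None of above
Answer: C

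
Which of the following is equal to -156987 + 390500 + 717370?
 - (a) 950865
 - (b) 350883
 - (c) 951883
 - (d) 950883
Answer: d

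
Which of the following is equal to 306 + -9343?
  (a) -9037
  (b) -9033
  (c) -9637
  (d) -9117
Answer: a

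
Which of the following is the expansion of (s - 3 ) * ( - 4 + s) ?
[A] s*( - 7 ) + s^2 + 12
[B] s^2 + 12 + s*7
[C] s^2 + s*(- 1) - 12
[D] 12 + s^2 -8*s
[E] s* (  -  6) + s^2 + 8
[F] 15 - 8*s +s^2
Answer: A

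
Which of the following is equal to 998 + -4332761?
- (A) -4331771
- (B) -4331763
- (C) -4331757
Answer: B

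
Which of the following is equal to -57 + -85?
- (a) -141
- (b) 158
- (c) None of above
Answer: c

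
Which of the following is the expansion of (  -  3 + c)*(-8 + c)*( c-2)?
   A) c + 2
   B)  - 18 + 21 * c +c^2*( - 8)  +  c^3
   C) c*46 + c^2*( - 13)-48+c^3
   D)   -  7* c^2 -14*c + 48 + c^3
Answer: C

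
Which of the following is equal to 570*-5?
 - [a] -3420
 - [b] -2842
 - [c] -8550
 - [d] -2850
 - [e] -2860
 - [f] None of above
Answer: d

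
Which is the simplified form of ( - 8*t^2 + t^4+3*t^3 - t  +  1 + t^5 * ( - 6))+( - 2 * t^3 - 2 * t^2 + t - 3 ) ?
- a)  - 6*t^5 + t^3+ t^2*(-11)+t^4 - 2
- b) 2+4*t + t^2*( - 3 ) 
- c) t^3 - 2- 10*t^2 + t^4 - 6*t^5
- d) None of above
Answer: c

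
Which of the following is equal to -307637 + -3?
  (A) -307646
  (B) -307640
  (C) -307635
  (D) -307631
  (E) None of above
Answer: B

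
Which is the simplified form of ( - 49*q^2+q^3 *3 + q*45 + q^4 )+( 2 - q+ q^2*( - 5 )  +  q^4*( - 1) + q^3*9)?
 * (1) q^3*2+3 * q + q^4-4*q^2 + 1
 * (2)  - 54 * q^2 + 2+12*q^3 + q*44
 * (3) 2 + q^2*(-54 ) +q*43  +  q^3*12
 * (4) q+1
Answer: 2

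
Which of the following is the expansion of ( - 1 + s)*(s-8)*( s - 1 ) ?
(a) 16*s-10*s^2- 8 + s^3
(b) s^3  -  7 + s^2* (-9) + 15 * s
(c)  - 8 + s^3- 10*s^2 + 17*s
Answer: c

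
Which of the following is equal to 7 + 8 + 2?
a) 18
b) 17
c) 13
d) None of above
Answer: b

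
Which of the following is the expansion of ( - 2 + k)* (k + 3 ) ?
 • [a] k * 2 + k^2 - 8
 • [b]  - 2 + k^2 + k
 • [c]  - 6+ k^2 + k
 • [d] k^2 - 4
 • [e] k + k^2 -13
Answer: c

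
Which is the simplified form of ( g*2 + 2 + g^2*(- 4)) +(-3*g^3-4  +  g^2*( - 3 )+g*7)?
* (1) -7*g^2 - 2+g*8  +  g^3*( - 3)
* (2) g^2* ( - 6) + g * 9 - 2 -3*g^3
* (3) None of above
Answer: 3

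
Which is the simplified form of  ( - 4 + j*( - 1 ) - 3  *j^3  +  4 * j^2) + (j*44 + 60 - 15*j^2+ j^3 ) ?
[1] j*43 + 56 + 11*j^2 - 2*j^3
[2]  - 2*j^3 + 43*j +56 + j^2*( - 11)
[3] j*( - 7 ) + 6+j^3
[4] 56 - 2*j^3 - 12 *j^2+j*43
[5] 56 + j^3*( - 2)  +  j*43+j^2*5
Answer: 2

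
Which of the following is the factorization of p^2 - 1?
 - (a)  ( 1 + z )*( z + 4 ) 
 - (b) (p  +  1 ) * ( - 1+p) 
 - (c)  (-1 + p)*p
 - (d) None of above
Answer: b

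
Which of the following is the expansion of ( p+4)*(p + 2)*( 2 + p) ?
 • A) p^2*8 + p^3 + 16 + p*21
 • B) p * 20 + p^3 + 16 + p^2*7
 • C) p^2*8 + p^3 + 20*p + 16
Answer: C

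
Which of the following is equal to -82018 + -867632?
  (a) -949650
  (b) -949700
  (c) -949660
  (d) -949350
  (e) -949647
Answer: a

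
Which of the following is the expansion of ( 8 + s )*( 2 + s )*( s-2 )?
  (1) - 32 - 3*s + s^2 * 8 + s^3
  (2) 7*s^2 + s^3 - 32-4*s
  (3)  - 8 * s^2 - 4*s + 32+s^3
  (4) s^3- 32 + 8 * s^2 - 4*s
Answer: 4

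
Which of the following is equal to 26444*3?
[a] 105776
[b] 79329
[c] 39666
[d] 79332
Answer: d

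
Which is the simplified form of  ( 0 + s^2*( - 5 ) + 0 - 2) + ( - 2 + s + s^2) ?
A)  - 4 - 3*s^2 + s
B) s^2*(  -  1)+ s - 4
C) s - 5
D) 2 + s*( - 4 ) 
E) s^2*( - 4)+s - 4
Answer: E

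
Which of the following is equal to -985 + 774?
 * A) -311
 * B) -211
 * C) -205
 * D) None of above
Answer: B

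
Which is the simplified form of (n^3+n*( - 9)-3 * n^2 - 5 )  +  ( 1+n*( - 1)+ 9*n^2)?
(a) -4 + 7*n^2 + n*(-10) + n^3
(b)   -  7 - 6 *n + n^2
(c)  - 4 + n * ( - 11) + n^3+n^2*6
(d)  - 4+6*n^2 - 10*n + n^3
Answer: d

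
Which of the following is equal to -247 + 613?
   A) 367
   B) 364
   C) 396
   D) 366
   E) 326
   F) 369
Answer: D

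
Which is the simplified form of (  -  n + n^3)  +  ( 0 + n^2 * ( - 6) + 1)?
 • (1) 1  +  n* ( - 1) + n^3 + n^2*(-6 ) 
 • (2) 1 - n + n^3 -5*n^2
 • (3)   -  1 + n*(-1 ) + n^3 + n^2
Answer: 1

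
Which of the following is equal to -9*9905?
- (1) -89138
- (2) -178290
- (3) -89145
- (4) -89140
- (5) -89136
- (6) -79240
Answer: 3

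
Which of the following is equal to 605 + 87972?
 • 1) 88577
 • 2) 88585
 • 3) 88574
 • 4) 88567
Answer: 1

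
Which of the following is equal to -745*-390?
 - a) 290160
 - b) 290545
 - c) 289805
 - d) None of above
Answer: d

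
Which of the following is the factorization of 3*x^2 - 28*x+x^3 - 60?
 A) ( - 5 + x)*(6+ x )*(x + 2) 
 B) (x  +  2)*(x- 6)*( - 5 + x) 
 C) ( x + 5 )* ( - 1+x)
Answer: A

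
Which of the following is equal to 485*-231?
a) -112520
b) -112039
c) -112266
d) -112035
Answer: d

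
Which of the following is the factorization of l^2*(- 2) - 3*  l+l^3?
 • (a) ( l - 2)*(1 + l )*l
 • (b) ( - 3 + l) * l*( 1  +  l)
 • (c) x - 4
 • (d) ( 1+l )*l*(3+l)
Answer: b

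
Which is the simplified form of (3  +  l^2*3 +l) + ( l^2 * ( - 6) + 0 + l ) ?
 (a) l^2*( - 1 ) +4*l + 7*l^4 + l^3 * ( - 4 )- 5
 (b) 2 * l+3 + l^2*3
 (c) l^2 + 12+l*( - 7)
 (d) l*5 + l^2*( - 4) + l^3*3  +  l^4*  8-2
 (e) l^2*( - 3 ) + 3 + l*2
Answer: e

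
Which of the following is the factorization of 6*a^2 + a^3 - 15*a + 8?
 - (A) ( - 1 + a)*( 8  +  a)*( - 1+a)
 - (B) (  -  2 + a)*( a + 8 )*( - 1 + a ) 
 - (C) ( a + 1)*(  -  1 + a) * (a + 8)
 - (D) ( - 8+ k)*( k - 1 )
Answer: A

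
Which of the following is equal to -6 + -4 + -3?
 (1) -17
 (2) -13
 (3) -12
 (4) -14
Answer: 2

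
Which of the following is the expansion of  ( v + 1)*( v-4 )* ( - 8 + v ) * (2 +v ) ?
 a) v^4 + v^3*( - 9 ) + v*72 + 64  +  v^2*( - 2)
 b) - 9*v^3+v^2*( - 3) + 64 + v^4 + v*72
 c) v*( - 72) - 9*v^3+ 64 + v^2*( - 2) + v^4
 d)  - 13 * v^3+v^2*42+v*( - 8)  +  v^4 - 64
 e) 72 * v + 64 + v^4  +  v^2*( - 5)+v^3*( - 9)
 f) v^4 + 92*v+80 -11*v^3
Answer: a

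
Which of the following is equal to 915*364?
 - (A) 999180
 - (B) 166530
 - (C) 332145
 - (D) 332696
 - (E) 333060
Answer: E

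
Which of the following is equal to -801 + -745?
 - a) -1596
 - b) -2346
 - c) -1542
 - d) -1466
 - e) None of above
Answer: e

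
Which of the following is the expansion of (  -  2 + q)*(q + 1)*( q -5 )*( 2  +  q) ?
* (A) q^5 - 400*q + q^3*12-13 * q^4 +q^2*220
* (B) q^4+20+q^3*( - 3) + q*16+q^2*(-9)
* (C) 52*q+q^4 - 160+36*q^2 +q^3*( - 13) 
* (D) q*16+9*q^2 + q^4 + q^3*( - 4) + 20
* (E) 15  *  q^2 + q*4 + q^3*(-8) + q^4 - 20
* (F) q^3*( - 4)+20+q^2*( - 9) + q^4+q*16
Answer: F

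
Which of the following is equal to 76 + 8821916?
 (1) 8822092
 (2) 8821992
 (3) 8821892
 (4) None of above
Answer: 2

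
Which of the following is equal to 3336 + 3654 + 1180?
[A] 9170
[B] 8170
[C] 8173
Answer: B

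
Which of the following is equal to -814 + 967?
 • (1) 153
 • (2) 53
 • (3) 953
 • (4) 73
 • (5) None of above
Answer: 1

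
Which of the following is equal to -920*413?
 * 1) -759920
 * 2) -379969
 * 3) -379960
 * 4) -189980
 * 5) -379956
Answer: 3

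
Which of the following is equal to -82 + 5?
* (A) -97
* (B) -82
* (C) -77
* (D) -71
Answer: C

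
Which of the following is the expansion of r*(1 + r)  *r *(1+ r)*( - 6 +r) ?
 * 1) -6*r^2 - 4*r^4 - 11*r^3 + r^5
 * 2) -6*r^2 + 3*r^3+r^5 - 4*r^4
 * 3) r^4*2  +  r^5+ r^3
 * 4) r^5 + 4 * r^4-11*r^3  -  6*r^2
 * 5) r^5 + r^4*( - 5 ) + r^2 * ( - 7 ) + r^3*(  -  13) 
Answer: 1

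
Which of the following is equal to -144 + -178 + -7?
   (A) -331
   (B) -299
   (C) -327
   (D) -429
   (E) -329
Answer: E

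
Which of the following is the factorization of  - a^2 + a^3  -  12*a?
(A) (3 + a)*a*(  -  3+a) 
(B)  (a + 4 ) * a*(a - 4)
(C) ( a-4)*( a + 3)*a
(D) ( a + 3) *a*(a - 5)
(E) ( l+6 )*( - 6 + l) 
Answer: C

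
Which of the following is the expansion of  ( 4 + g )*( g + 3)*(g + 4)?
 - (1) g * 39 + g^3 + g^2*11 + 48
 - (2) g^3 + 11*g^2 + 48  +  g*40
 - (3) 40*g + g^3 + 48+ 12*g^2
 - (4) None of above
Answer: 2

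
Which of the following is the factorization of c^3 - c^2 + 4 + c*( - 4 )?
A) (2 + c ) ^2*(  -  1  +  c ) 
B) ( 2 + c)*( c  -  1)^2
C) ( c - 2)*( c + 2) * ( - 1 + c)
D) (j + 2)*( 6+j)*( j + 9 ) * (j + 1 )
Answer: C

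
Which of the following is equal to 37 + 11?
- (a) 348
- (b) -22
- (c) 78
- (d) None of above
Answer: d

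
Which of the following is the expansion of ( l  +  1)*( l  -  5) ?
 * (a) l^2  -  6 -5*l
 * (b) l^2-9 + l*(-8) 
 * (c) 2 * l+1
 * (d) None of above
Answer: d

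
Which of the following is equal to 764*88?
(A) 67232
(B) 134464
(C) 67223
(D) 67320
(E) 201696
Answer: A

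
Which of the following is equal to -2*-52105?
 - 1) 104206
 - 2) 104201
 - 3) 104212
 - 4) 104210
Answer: 4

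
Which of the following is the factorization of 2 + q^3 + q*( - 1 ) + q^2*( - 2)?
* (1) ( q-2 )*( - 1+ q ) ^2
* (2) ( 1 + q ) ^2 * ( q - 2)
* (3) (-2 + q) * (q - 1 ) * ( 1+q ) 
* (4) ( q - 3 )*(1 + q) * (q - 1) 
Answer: 3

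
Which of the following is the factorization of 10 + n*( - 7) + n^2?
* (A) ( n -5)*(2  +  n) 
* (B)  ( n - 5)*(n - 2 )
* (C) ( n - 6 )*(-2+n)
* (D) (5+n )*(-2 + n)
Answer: B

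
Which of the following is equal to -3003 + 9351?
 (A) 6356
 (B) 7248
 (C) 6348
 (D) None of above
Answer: C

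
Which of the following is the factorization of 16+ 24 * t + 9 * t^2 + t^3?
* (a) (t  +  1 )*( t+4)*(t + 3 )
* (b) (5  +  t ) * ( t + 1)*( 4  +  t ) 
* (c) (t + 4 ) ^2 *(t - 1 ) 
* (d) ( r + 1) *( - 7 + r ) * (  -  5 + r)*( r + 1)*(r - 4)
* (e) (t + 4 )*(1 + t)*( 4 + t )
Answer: e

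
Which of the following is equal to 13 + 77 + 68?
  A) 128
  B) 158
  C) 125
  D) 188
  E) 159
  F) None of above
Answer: B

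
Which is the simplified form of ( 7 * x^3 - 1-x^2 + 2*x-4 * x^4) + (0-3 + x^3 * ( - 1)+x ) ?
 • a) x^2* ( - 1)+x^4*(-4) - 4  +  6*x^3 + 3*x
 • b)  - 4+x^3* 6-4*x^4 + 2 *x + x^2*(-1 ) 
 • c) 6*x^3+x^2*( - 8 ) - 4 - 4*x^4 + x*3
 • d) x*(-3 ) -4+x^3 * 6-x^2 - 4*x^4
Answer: a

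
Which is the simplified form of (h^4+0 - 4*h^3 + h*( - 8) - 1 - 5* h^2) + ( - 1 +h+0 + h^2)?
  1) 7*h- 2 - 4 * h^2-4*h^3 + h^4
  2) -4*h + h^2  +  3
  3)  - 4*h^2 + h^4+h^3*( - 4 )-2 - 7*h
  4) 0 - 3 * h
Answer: 3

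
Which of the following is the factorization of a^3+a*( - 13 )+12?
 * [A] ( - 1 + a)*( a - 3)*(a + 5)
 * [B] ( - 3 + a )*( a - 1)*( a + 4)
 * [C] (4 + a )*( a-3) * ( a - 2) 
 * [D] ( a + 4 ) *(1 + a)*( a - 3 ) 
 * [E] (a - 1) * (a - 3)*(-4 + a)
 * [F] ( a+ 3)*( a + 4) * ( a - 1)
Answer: B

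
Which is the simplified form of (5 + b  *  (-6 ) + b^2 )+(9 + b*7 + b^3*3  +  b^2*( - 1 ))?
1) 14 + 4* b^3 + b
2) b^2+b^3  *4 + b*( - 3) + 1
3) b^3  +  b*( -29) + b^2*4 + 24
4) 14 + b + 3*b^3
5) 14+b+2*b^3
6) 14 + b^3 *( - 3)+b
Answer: 4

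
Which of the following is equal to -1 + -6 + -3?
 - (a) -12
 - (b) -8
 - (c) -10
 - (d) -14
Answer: c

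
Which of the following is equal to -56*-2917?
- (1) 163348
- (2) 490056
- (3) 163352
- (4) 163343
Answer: 3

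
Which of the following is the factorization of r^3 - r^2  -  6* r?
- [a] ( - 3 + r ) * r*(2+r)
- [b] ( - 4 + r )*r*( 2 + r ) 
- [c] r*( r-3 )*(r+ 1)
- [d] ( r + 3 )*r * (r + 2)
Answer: a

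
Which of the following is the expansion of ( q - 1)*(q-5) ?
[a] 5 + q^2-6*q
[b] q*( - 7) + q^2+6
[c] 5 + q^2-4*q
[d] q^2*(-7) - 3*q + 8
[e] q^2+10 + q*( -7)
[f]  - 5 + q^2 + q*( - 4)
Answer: a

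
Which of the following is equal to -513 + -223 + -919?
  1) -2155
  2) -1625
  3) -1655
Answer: 3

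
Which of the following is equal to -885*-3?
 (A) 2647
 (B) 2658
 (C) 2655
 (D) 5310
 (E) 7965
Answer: C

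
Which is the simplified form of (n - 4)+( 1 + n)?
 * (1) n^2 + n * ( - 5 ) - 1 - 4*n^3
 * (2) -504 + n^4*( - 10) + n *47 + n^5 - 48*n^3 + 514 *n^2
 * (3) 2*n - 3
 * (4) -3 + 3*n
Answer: 3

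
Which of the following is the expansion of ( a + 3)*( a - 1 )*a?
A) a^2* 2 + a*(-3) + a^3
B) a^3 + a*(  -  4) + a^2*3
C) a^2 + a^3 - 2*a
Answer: A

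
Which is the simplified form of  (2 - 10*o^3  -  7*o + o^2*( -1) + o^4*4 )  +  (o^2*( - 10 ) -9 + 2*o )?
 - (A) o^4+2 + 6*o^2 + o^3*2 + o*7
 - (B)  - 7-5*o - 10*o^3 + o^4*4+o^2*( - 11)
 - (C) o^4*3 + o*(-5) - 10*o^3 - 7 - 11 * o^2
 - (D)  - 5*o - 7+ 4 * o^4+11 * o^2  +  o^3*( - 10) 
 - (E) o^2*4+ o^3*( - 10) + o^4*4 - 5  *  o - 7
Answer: B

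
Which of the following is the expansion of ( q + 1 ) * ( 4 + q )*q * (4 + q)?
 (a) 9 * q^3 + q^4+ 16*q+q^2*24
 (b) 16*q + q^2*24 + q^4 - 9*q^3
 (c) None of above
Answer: a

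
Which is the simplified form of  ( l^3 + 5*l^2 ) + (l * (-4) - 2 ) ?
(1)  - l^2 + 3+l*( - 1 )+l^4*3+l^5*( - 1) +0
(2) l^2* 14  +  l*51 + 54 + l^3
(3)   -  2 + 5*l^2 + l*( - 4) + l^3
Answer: 3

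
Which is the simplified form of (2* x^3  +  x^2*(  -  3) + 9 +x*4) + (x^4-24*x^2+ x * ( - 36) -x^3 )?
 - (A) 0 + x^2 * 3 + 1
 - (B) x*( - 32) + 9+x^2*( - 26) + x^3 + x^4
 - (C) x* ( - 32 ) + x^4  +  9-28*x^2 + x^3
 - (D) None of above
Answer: D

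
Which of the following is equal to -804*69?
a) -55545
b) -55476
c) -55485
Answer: b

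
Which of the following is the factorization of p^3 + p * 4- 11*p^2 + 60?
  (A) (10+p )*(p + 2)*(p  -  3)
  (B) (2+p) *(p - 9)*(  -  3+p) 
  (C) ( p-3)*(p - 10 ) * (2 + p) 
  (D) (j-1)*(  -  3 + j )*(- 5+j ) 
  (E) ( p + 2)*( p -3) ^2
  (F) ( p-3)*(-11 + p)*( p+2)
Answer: C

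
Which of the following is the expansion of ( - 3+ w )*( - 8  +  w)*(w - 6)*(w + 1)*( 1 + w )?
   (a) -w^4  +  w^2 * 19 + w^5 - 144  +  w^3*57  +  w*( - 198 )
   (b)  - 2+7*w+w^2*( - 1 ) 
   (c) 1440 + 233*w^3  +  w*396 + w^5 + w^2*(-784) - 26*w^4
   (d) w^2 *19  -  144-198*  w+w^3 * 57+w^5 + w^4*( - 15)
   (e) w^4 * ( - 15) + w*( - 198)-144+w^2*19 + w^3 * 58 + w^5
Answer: d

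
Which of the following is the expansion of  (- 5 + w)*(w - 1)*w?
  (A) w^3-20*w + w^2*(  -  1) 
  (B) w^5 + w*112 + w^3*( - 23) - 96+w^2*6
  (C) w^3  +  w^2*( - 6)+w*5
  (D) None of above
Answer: C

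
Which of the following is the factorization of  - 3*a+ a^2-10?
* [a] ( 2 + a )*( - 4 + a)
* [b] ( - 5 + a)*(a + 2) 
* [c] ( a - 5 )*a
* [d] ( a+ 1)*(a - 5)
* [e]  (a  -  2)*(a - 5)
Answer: b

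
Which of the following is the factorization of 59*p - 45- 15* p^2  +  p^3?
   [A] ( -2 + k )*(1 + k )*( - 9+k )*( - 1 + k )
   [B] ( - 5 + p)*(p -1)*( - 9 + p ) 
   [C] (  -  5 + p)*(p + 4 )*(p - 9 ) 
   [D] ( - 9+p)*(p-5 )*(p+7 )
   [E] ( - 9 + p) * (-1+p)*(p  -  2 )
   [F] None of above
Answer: B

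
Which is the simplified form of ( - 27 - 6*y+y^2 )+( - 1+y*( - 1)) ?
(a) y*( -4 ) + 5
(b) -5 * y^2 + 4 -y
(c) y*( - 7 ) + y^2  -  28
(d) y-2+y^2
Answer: c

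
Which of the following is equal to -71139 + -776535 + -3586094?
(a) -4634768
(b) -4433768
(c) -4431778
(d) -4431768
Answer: b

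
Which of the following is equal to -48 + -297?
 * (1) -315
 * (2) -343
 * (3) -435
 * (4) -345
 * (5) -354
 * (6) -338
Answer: 4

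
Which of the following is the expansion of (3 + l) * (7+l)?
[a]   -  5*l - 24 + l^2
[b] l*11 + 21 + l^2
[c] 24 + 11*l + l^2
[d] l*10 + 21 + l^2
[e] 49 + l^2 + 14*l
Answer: d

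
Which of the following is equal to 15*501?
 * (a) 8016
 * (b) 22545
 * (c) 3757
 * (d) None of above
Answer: d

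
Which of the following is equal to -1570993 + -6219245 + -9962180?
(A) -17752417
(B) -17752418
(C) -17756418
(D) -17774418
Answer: B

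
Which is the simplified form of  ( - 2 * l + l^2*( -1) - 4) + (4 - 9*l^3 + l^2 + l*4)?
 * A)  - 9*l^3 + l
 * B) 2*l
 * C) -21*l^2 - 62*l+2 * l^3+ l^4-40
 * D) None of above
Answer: D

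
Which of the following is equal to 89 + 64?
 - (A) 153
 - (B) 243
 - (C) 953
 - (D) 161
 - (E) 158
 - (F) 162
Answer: A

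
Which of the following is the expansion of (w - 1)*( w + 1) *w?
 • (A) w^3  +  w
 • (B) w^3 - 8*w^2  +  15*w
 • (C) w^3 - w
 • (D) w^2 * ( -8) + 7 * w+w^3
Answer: C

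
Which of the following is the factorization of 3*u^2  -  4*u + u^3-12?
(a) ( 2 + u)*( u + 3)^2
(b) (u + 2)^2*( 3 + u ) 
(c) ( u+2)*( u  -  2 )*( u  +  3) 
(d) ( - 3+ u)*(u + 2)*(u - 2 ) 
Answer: c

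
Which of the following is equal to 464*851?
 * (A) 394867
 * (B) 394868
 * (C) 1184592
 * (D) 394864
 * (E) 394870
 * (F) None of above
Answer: D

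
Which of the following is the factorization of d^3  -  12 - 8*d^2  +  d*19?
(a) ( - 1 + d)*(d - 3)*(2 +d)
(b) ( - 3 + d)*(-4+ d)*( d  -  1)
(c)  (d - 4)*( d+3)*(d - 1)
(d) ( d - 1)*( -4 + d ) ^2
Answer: b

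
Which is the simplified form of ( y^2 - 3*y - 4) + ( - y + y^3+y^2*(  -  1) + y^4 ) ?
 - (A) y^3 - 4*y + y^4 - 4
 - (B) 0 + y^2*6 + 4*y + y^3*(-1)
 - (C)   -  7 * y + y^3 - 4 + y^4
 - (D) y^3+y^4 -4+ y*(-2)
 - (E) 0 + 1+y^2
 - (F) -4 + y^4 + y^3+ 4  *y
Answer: A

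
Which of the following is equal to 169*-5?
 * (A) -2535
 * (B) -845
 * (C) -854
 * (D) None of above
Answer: B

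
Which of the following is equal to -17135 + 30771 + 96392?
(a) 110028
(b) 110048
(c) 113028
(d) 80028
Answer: a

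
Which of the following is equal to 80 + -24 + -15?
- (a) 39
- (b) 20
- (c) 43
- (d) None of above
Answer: d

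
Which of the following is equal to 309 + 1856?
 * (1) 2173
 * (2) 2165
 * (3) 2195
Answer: 2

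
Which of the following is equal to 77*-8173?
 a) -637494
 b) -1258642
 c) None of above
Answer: c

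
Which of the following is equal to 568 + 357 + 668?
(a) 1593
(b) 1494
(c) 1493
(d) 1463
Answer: a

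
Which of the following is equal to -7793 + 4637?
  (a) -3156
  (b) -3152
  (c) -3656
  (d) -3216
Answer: a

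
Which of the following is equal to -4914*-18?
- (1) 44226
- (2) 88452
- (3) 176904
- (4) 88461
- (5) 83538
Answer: 2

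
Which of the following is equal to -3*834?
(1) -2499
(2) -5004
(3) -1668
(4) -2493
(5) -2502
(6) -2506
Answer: 5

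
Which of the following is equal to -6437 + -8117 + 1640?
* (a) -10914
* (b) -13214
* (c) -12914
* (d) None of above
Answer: c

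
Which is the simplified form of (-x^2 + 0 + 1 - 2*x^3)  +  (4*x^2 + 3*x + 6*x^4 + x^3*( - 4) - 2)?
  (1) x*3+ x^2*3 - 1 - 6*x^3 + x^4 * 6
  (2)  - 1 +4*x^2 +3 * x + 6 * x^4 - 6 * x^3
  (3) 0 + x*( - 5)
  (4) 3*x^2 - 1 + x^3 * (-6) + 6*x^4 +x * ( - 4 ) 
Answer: 1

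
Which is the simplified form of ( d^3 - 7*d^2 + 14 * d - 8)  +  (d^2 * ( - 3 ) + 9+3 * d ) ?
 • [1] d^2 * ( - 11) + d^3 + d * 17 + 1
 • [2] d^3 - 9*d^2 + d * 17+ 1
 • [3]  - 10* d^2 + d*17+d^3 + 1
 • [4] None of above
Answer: 3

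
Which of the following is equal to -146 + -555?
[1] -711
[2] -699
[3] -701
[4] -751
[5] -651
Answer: 3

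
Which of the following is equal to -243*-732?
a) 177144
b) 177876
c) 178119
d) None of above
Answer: b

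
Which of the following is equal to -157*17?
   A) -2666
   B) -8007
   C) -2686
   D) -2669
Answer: D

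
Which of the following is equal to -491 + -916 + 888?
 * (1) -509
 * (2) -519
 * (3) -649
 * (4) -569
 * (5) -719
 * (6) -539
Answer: 2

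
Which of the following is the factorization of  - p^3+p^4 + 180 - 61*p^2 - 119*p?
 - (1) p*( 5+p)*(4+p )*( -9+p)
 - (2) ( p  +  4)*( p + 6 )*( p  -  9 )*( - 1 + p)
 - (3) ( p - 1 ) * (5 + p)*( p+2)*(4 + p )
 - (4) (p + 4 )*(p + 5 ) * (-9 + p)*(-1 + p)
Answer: 4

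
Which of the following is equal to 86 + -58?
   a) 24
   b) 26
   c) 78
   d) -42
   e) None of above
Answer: e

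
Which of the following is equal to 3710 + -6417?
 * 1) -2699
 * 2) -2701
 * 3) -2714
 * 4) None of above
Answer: 4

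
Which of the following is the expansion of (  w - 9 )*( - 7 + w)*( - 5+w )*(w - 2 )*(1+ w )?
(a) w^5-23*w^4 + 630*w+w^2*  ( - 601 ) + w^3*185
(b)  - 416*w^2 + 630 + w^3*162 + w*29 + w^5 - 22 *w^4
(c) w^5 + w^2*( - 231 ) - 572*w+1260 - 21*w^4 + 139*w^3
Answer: b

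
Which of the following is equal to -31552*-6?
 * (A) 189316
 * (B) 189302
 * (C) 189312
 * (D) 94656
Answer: C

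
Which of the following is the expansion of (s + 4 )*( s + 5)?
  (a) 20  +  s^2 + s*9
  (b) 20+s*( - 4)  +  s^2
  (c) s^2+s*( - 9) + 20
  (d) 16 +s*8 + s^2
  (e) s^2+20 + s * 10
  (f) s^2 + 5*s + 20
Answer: a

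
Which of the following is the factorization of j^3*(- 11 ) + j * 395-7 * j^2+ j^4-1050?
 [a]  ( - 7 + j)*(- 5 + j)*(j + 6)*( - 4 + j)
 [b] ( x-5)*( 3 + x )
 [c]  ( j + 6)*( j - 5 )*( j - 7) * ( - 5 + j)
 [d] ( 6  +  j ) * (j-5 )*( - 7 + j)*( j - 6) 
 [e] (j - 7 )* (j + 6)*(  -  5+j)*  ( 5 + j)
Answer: c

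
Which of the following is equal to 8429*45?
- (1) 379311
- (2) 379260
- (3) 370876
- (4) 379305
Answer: 4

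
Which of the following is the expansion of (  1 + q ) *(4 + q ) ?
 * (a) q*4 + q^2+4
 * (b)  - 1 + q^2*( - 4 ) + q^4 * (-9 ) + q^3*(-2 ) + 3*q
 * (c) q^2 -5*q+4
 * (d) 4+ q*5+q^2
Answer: d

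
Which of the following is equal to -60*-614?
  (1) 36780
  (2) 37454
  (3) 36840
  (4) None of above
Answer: 3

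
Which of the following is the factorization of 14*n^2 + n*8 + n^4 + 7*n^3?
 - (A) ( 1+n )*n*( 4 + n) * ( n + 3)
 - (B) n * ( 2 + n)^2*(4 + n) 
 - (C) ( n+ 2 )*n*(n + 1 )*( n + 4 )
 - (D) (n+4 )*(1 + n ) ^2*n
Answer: C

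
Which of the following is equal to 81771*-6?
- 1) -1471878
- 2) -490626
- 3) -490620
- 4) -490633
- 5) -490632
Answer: 2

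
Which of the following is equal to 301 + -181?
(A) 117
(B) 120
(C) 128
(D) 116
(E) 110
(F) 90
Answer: B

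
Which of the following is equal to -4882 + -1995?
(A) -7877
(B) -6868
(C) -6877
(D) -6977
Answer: C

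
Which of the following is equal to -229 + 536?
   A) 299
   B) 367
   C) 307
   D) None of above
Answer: C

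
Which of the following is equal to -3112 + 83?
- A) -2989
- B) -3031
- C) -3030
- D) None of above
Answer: D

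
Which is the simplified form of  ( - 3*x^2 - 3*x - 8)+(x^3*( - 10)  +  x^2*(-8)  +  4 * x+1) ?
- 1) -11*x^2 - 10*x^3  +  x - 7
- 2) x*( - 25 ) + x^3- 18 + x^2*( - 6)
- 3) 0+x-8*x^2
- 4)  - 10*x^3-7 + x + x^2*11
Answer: 1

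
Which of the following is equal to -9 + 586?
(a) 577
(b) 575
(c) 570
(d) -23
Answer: a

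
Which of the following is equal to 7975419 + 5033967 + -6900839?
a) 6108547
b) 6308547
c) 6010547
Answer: a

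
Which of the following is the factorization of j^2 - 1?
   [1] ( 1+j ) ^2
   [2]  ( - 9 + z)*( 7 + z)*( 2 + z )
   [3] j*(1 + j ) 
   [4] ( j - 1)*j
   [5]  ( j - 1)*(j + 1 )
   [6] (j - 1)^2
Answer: 5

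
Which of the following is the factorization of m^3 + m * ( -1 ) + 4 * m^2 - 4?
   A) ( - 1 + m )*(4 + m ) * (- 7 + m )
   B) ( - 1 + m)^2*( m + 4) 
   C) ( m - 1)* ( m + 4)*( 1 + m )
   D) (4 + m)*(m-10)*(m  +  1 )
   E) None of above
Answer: C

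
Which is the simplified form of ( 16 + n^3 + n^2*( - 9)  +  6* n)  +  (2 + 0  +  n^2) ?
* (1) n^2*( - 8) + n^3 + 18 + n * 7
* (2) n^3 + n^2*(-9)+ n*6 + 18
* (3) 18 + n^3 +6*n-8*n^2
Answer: 3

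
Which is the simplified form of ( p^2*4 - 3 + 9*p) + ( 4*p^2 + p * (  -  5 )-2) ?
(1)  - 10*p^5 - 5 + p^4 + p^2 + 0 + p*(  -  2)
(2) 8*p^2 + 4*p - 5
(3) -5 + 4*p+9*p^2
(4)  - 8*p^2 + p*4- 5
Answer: 2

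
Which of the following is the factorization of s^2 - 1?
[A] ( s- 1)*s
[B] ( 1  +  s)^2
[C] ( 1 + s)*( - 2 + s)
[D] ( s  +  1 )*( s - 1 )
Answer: D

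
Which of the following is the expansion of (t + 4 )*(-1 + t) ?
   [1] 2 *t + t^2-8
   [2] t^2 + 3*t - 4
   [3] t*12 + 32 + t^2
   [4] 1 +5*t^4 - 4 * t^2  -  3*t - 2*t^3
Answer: 2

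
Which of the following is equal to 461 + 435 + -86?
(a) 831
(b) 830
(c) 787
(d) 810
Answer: d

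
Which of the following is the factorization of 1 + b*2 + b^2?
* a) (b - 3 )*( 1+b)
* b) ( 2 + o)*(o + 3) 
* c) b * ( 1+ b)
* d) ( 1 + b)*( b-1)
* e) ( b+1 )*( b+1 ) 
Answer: e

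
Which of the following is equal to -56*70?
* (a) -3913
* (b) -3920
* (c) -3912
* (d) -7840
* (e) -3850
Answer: b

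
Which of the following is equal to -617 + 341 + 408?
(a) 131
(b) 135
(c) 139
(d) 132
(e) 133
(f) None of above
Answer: d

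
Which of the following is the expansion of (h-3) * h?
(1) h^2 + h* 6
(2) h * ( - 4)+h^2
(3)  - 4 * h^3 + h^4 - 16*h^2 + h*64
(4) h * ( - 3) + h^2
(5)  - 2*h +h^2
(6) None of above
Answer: 4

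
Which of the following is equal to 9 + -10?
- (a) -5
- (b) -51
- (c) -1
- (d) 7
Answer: c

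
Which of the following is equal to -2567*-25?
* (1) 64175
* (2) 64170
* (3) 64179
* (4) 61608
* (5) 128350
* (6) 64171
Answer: 1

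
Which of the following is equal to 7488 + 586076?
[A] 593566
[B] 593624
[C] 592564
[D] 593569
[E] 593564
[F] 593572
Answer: E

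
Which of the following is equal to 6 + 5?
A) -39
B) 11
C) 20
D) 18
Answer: B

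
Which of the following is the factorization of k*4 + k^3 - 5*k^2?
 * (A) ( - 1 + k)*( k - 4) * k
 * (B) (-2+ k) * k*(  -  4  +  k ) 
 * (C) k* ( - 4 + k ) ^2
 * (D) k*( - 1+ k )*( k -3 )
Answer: A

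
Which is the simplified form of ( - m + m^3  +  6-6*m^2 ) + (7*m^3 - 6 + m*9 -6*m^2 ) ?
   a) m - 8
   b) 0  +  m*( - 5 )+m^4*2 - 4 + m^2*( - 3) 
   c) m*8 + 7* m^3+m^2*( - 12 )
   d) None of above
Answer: d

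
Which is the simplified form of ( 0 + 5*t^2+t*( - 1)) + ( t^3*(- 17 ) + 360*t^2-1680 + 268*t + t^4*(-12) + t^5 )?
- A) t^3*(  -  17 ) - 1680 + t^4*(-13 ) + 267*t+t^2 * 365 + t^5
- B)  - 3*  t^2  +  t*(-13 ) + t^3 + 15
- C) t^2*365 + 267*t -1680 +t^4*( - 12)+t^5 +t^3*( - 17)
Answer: C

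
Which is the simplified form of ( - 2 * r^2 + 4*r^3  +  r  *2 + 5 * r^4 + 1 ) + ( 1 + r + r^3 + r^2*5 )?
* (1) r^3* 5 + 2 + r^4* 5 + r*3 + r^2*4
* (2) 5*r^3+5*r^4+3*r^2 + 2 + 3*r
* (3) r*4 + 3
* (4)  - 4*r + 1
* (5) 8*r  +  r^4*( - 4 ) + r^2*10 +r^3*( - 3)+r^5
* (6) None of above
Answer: 2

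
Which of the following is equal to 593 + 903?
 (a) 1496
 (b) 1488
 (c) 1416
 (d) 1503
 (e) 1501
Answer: a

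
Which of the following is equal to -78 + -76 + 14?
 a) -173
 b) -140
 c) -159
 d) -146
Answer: b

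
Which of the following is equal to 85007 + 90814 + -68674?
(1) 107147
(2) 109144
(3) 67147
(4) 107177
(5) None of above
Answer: 1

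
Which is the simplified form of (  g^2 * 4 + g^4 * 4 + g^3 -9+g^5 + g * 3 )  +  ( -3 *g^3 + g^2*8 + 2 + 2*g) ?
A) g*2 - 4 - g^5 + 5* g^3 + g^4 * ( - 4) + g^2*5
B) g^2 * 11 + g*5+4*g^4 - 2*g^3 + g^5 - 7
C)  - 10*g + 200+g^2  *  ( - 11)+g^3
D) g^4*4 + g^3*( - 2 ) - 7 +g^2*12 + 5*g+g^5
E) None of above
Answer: D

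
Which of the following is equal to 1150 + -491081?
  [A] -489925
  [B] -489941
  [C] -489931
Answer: C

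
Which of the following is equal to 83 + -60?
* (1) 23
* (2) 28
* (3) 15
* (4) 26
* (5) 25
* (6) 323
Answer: 1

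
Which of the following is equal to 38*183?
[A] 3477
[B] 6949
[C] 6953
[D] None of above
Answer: D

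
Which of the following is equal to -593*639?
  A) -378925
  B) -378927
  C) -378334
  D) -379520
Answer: B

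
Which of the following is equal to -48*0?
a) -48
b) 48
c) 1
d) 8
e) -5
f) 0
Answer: f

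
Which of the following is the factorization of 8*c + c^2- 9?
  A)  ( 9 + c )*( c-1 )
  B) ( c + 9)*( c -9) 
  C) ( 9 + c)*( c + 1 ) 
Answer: A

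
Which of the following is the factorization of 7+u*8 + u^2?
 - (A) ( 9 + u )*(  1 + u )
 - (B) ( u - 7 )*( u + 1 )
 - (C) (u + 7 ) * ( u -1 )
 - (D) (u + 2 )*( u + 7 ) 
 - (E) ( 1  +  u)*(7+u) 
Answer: E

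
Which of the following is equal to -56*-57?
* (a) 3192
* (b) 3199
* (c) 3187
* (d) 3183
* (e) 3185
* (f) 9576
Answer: a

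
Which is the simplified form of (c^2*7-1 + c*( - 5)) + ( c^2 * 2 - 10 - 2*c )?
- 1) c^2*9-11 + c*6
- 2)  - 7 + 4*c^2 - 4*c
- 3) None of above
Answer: 3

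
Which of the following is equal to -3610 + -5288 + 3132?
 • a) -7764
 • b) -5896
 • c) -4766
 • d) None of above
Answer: d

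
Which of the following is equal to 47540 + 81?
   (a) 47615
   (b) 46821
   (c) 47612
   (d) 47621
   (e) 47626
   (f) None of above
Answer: d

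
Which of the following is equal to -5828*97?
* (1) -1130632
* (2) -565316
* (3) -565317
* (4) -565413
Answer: 2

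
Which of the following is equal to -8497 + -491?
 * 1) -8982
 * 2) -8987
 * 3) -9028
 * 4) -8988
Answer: 4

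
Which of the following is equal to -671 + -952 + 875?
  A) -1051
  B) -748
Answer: B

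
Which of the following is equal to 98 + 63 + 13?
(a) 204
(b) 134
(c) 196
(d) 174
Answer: d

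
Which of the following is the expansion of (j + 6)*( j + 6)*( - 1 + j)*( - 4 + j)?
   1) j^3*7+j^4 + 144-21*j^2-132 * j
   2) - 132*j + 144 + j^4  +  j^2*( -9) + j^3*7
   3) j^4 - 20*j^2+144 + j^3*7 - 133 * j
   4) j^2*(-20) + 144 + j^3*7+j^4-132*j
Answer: 4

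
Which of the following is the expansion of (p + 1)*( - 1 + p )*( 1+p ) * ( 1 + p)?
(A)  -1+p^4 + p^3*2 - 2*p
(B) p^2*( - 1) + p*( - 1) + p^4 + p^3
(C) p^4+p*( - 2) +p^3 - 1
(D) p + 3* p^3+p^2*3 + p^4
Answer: A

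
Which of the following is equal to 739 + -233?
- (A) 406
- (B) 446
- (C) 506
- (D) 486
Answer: C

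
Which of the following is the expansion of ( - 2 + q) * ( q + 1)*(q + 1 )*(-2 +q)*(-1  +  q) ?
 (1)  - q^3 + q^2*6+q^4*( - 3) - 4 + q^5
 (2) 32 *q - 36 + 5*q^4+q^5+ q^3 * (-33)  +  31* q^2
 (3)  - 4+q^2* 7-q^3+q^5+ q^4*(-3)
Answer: 3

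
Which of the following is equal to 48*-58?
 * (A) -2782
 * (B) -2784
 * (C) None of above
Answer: B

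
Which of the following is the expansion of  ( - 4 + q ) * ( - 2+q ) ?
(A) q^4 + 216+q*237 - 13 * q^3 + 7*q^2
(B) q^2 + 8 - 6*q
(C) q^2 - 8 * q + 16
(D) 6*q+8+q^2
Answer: B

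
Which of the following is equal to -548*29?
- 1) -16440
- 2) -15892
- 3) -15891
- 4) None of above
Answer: 2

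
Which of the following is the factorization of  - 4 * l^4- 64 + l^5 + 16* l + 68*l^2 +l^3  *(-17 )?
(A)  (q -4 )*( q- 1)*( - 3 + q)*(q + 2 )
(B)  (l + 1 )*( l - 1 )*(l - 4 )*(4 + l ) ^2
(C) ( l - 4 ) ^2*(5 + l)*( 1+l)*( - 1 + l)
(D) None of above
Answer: D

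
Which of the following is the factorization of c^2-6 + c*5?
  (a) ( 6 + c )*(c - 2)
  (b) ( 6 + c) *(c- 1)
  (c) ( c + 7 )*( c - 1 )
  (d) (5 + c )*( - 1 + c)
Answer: b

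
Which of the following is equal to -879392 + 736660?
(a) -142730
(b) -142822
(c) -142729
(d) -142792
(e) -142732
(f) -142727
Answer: e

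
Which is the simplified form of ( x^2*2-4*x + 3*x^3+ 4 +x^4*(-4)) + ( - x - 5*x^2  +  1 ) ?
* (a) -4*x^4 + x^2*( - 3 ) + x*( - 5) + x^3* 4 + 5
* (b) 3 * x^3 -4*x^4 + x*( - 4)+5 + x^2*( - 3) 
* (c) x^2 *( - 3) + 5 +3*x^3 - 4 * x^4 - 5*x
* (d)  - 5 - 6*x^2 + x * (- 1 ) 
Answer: c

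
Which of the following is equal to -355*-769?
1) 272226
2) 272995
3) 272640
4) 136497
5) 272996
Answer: 2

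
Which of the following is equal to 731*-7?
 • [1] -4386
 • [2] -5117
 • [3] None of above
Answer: 2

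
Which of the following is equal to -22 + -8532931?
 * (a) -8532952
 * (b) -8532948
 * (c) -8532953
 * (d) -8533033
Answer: c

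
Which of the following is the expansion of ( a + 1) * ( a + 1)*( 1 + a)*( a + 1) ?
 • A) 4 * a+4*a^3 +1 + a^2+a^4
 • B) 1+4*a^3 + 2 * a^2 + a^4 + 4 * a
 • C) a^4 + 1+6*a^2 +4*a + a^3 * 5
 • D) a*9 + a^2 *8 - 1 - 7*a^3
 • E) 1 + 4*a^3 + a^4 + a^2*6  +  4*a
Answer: E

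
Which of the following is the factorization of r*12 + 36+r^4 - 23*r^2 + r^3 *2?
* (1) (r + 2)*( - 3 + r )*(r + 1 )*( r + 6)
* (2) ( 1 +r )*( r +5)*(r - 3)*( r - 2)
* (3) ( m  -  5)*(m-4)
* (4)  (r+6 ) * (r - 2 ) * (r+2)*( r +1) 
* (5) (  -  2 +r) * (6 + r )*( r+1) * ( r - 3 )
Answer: 5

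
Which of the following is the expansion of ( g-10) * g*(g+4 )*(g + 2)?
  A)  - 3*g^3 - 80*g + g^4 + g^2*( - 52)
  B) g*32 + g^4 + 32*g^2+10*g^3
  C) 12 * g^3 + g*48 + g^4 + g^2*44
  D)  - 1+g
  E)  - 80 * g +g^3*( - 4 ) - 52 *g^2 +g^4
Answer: E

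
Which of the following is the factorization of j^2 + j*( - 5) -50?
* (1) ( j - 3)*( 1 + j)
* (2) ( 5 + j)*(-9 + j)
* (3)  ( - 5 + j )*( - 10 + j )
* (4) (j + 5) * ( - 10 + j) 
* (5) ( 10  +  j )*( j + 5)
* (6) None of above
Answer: 4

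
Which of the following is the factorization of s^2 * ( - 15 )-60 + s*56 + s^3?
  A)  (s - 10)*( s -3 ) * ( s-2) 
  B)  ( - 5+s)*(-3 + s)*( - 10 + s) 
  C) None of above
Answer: A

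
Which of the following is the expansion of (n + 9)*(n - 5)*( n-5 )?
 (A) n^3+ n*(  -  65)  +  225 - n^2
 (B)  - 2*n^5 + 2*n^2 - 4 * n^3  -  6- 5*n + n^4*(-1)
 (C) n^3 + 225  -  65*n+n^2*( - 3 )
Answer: A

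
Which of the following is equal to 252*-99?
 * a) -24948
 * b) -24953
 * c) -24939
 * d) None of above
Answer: a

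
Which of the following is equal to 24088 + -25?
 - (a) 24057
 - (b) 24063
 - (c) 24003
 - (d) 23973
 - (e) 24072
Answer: b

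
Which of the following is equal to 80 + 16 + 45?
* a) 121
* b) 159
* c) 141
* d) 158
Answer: c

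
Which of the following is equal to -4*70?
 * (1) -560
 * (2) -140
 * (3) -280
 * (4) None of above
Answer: 3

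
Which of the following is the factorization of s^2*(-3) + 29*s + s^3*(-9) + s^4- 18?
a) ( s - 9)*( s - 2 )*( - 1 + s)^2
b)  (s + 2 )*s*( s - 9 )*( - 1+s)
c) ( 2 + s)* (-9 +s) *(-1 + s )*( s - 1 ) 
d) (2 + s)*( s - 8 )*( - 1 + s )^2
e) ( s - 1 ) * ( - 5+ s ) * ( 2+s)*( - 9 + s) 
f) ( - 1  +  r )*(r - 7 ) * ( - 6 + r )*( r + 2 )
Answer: c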